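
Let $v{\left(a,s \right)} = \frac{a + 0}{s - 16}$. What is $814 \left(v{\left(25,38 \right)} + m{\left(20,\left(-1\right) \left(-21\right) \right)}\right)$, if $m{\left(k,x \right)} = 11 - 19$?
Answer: $-5587$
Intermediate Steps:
$v{\left(a,s \right)} = \frac{a}{-16 + s}$
$m{\left(k,x \right)} = -8$ ($m{\left(k,x \right)} = 11 - 19 = -8$)
$814 \left(v{\left(25,38 \right)} + m{\left(20,\left(-1\right) \left(-21\right) \right)}\right) = 814 \left(\frac{25}{-16 + 38} - 8\right) = 814 \left(\frac{25}{22} - 8\right) = 814 \left(- \frac{151}{22}\right) = -5587$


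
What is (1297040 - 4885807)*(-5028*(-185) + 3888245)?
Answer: -17292204631975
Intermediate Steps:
(1297040 - 4885807)*(-5028*(-185) + 3888245) = -3588767*(930180 + 3888245) = -3588767*4818425 = -17292204631975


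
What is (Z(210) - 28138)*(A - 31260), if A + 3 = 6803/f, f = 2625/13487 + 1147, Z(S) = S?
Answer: 6753214860422044/7736107 ≈ 8.7295e+8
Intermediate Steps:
f = 15472214/13487 (f = 2625*(1/13487) + 1147 = 2625/13487 + 1147 = 15472214/13487 ≈ 1147.2)
A = 45335419/15472214 (A = -3 + 6803/(15472214/13487) = -3 + 6803*(13487/15472214) = -3 + 91752061/15472214 = 45335419/15472214 ≈ 2.9301)
(Z(210) - 28138)*(A - 31260) = (210 - 28138)*(45335419/15472214 - 31260) = -27928*(-483616074221/15472214) = 6753214860422044/7736107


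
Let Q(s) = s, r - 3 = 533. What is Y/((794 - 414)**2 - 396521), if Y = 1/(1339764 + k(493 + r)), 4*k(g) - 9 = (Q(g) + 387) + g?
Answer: -2/675874631355 ≈ -2.9591e-12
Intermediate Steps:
r = 536 (r = 3 + 533 = 536)
k(g) = 99 + g/2 (k(g) = 9/4 + ((g + 387) + g)/4 = 9/4 + ((387 + g) + g)/4 = 9/4 + (387 + 2*g)/4 = 9/4 + (387/4 + g/2) = 99 + g/2)
Y = 2/2680755 (Y = 1/(1339764 + (99 + (493 + 536)/2)) = 1/(1339764 + (99 + (1/2)*1029)) = 1/(1339764 + (99 + 1029/2)) = 1/(1339764 + 1227/2) = 1/(2680755/2) = 2/2680755 ≈ 7.4606e-7)
Y/((794 - 414)**2 - 396521) = 2/(2680755*((794 - 414)**2 - 396521)) = 2/(2680755*(380**2 - 396521)) = 2/(2680755*(144400 - 396521)) = (2/2680755)/(-252121) = (2/2680755)*(-1/252121) = -2/675874631355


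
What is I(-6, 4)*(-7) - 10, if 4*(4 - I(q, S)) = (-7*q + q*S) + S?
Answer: 1/2 ≈ 0.50000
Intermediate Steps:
I(q, S) = 4 - S/4 + 7*q/4 - S*q/4 (I(q, S) = 4 - ((-7*q + q*S) + S)/4 = 4 - ((-7*q + S*q) + S)/4 = 4 - (S - 7*q + S*q)/4 = 4 + (-S/4 + 7*q/4 - S*q/4) = 4 - S/4 + 7*q/4 - S*q/4)
I(-6, 4)*(-7) - 10 = (4 - 1/4*4 + (7/4)*(-6) - 1/4*4*(-6))*(-7) - 10 = (4 - 1 - 21/2 + 6)*(-7) - 10 = -3/2*(-7) - 10 = 21/2 - 10 = 1/2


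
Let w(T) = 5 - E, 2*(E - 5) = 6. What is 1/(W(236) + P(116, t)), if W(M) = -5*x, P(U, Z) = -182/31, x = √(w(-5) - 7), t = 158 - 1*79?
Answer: -2821/136687 + 4805*I*√10/273374 ≈ -0.020638 + 0.055582*I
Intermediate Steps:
E = 8 (E = 5 + (½)*6 = 5 + 3 = 8)
w(T) = -3 (w(T) = 5 - 1*8 = 5 - 8 = -3)
t = 79 (t = 158 - 79 = 79)
x = I*√10 (x = √(-3 - 7) = √(-10) = I*√10 ≈ 3.1623*I)
P(U, Z) = -182/31 (P(U, Z) = -182*1/31 = -182/31)
W(M) = -5*I*√10
1/(W(236) + P(116, t)) = 1/(-5*I*√10 - 182/31) = 1/(-182/31 - 5*I*√10)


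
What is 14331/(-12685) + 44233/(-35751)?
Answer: -1073443186/453501435 ≈ -2.3670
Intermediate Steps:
14331/(-12685) + 44233/(-35751) = 14331*(-1/12685) + 44233*(-1/35751) = -14331/12685 - 44233/35751 = -1073443186/453501435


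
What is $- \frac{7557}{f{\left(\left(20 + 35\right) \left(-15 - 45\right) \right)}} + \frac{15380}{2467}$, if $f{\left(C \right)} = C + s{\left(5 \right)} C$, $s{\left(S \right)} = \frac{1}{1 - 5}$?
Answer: $\frac{1718443}{185025} \approx 9.2876$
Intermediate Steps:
$s{\left(S \right)} = - \frac{1}{4}$ ($s{\left(S \right)} = \frac{1}{-4} = - \frac{1}{4}$)
$f{\left(C \right)} = \frac{3 C}{4}$ ($f{\left(C \right)} = C - \frac{C}{4} = \frac{3 C}{4}$)
$- \frac{7557}{f{\left(\left(20 + 35\right) \left(-15 - 45\right) \right)}} + \frac{15380}{2467} = - \frac{7557}{\frac{3}{4} \left(20 + 35\right) \left(-15 - 45\right)} + \frac{15380}{2467} = - \frac{7557}{\frac{3}{4} \cdot 55 \left(-60\right)} + 15380 \cdot \frac{1}{2467} = - \frac{7557}{\frac{3}{4} \left(-3300\right)} + \frac{15380}{2467} = - \frac{7557}{-2475} + \frac{15380}{2467} = \left(-7557\right) \left(- \frac{1}{2475}\right) + \frac{15380}{2467} = \frac{229}{75} + \frac{15380}{2467} = \frac{1718443}{185025}$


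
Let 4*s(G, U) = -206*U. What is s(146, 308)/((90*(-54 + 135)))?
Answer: -7931/3645 ≈ -2.1759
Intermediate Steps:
s(G, U) = -103*U/2 (s(G, U) = (-206*U)/4 = -103*U/2)
s(146, 308)/((90*(-54 + 135))) = (-103/2*308)/((90*(-54 + 135))) = -15862/(90*81) = -15862/7290 = -15862*1/7290 = -7931/3645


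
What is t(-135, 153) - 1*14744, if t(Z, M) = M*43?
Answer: -8165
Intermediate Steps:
t(Z, M) = 43*M
t(-135, 153) - 1*14744 = 43*153 - 1*14744 = 6579 - 14744 = -8165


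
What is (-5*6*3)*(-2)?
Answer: 180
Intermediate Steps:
(-5*6*3)*(-2) = -30*3*(-2) = -90*(-2) = 180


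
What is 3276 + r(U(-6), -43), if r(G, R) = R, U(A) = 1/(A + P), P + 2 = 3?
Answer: 3233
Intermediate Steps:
P = 1 (P = -2 + 3 = 1)
U(A) = 1/(1 + A) (U(A) = 1/(A + 1) = 1/(1 + A))
3276 + r(U(-6), -43) = 3276 - 43 = 3233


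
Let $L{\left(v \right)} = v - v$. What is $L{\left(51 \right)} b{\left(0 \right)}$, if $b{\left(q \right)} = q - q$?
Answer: $0$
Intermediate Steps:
$L{\left(v \right)} = 0$
$b{\left(q \right)} = 0$
$L{\left(51 \right)} b{\left(0 \right)} = 0 \cdot 0 = 0$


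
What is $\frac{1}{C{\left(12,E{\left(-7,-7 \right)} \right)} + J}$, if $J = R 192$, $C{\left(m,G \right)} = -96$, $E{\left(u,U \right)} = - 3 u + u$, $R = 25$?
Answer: $\frac{1}{4704} \approx 0.00021259$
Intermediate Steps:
$E{\left(u,U \right)} = - 2 u$
$J = 4800$ ($J = 25 \cdot 192 = 4800$)
$\frac{1}{C{\left(12,E{\left(-7,-7 \right)} \right)} + J} = \frac{1}{-96 + 4800} = \frac{1}{4704}$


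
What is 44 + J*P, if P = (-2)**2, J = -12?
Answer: -4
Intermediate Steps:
P = 4
44 + J*P = 44 - 12*4 = 44 - 48 = -4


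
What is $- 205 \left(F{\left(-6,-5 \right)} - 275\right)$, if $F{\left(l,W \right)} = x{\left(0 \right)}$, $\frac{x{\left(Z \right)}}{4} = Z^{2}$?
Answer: $56375$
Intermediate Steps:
$x{\left(Z \right)} = 4 Z^{2}$
$F{\left(l,W \right)} = 0$ ($F{\left(l,W \right)} = 4 \cdot 0^{2} = 4 \cdot 0 = 0$)
$- 205 \left(F{\left(-6,-5 \right)} - 275\right) = - 205 \left(0 - 275\right) = \left(-205\right) \left(-275\right) = 56375$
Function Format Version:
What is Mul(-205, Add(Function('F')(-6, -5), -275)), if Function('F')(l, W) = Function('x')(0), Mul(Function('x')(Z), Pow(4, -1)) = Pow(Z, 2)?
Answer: 56375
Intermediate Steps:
Function('x')(Z) = Mul(4, Pow(Z, 2))
Function('F')(l, W) = 0 (Function('F')(l, W) = Mul(4, Pow(0, 2)) = Mul(4, 0) = 0)
Mul(-205, Add(Function('F')(-6, -5), -275)) = Mul(-205, Add(0, -275)) = Mul(-205, -275) = 56375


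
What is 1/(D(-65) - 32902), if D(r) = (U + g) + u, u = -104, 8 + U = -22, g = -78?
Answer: -1/33114 ≈ -3.0199e-5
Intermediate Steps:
U = -30 (U = -8 - 22 = -30)
D(r) = -212 (D(r) = (-30 - 78) - 104 = -108 - 104 = -212)
1/(D(-65) - 32902) = 1/(-212 - 32902) = 1/(-33114) = -1/33114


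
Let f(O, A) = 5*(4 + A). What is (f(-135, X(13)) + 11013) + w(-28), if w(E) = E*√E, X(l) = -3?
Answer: 11018 - 56*I*√7 ≈ 11018.0 - 148.16*I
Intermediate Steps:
f(O, A) = 20 + 5*A
w(E) = E^(3/2)
(f(-135, X(13)) + 11013) + w(-28) = ((20 + 5*(-3)) + 11013) + (-28)^(3/2) = ((20 - 15) + 11013) - 56*I*√7 = (5 + 11013) - 56*I*√7 = 11018 - 56*I*√7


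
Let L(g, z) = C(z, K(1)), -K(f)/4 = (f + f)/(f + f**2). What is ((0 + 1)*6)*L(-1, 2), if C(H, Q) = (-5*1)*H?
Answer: -60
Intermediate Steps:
K(f) = -8*f/(f + f**2) (K(f) = -4*(f + f)/(f + f**2) = -4*2*f/(f + f**2) = -8*f/(f + f**2))
C(H, Q) = -5*H
L(g, z) = -5*z
((0 + 1)*6)*L(-1, 2) = ((0 + 1)*6)*(-5*2) = (1*6)*(-10) = 6*(-10) = -60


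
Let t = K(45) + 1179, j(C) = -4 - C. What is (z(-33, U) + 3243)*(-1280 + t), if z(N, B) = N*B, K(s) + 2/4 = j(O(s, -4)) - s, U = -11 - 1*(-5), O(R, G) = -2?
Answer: -1021977/2 ≈ -5.1099e+5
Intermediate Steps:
U = -6 (U = -11 + 5 = -6)
K(s) = -5/2 - s (K(s) = -½ + ((-4 - 1*(-2)) - s) = -½ + ((-4 + 2) - s) = -½ + (-2 - s) = -5/2 - s)
t = 2263/2 (t = (-5/2 - 1*45) + 1179 = (-5/2 - 45) + 1179 = -95/2 + 1179 = 2263/2 ≈ 1131.5)
z(N, B) = B*N
(z(-33, U) + 3243)*(-1280 + t) = (-6*(-33) + 3243)*(-1280 + 2263/2) = (198 + 3243)*(-297/2) = 3441*(-297/2) = -1021977/2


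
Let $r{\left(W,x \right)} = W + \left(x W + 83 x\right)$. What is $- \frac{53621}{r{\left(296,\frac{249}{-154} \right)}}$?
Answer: $\frac{8257634}{48787} \approx 169.26$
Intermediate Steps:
$r{\left(W,x \right)} = W + 83 x + W x$ ($r{\left(W,x \right)} = W + \left(W x + 83 x\right) = W + \left(83 x + W x\right) = W + 83 x + W x$)
$- \frac{53621}{r{\left(296,\frac{249}{-154} \right)}} = - \frac{53621}{296 + 83 \frac{249}{-154} + 296 \frac{249}{-154}} = - \frac{53621}{296 + 83 \cdot 249 \left(- \frac{1}{154}\right) + 296 \cdot 249 \left(- \frac{1}{154}\right)} = - \frac{53621}{296 + 83 \left(- \frac{249}{154}\right) + 296 \left(- \frac{249}{154}\right)} = - \frac{53621}{296 - \frac{20667}{154} - \frac{36852}{77}} = - \frac{53621}{- \frac{48787}{154}} = \left(-53621\right) \left(- \frac{154}{48787}\right) = \frac{8257634}{48787}$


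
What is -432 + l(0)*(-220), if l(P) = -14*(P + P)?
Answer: -432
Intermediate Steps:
l(P) = -28*P
-432 + l(0)*(-220) = -432 - 28*0*(-220) = -432 + 0*(-220) = -432 + 0 = -432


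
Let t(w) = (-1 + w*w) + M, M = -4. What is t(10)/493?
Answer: 95/493 ≈ 0.19270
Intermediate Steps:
t(w) = -5 + w**2 (t(w) = (-1 + w*w) - 4 = (-1 + w**2) - 4 = -5 + w**2)
t(10)/493 = (-5 + 10**2)/493 = (-5 + 100)*(1/493) = 95*(1/493) = 95/493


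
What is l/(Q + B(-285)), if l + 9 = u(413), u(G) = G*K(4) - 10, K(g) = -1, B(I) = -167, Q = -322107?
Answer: 216/161137 ≈ 0.0013405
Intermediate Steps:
u(G) = -10 - G (u(G) = G*(-1) - 10 = -G - 10 = -10 - G)
l = -432 (l = -9 + (-10 - 1*413) = -9 + (-10 - 413) = -9 - 423 = -432)
l/(Q + B(-285)) = -432/(-322107 - 167) = -432/(-322274) = -432*(-1/322274) = 216/161137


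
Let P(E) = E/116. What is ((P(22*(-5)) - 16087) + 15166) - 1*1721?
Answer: -153291/58 ≈ -2642.9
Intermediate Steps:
P(E) = E/116 (P(E) = E*(1/116) = E/116)
((P(22*(-5)) - 16087) + 15166) - 1*1721 = (((22*(-5))/116 - 16087) + 15166) - 1*1721 = (((1/116)*(-110) - 16087) + 15166) - 1721 = ((-55/58 - 16087) + 15166) - 1721 = (-933101/58 + 15166) - 1721 = -53473/58 - 1721 = -153291/58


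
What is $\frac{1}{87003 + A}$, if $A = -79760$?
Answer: $\frac{1}{7243} \approx 0.00013806$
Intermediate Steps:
$\frac{1}{87003 + A} = \frac{1}{87003 - 79760} = \frac{1}{7243}$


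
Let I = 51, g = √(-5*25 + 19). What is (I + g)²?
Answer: (51 + I*√106)² ≈ 2495.0 + 1050.2*I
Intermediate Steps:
g = I*√106 (g = √(-125 + 19) = √(-106) = I*√106 ≈ 10.296*I)
(I + g)² = (51 + I*√106)²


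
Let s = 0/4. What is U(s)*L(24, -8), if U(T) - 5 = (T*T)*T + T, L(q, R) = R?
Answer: -40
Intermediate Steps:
s = 0 (s = 0*(¼) = 0)
U(T) = 5 + T + T³ (U(T) = 5 + ((T*T)*T + T) = 5 + (T²*T + T) = 5 + (T³ + T) = 5 + (T + T³) = 5 + T + T³)
U(s)*L(24, -8) = (5 + 0 + 0³)*(-8) = (5 + 0 + 0)*(-8) = 5*(-8) = -40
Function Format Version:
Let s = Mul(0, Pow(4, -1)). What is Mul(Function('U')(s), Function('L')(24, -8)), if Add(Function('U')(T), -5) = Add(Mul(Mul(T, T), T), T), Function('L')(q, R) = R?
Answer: -40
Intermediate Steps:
s = 0 (s = Mul(0, Rational(1, 4)) = 0)
Function('U')(T) = Add(5, T, Pow(T, 3)) (Function('U')(T) = Add(5, Add(Mul(Mul(T, T), T), T)) = Add(5, Add(Mul(Pow(T, 2), T), T)) = Add(5, Add(Pow(T, 3), T)) = Add(5, Add(T, Pow(T, 3))) = Add(5, T, Pow(T, 3)))
Mul(Function('U')(s), Function('L')(24, -8)) = Mul(Add(5, 0, Pow(0, 3)), -8) = Mul(Add(5, 0, 0), -8) = Mul(5, -8) = -40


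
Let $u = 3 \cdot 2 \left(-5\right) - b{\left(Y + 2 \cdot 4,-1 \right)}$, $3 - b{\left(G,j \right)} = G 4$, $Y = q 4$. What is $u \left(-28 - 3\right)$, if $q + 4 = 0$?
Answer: $2015$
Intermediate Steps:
$q = -4$ ($q = -4 + 0 = -4$)
$Y = -16$ ($Y = \left(-4\right) 4 = -16$)
$b{\left(G,j \right)} = 3 - 4 G$ ($b{\left(G,j \right)} = 3 - G 4 = 3 - 4 G$)
$u = -65$ ($u = 3 \cdot 2 \left(-5\right) - \left(3 - 4 \left(-16 + 2 \cdot 4\right)\right) = 6 \left(-5\right) - \left(3 - 4 \left(-16 + 8\right)\right) = -30 - \left(3 - -32\right) = -30 - \left(3 + 32\right) = -30 - 35 = -65$)
$u \left(-28 - 3\right) = - 65 \left(-28 - 3\right) = \left(-65\right) \left(-31\right) = 2015$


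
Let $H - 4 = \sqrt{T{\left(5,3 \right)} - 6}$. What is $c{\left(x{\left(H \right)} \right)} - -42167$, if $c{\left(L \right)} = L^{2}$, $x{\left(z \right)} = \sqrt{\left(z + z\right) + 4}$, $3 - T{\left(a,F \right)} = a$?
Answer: $42179 + 4 i \sqrt{2} \approx 42179.0 + 5.6569 i$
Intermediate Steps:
$T{\left(a,F \right)} = 3 - a$
$H = 4 + 2 i \sqrt{2}$ ($H = 4 + \sqrt{\left(3 - 5\right) - 6} = 4 + \sqrt{-2 - 6} = 4 + \sqrt{-8} = 4 + 2 i \sqrt{2} \approx 4.0 + 2.8284 i$)
$x{\left(z \right)} = \sqrt{4 + 2 z}$ ($x{\left(z \right)} = \sqrt{2 z + 4} = \sqrt{4 + 2 z}$)
$c{\left(x{\left(H \right)} \right)} - -42167 = \left(\sqrt{4 + 2 \left(4 + 2 i \sqrt{2}\right)}\right)^{2} - -42167 = \left(\sqrt{4 + \left(8 + 4 i \sqrt{2}\right)}\right)^{2} + 42167 = \left(\sqrt{12 + 4 i \sqrt{2}}\right)^{2} + 42167 = \left(12 + 4 i \sqrt{2}\right) + 42167 = 42179 + 4 i \sqrt{2}$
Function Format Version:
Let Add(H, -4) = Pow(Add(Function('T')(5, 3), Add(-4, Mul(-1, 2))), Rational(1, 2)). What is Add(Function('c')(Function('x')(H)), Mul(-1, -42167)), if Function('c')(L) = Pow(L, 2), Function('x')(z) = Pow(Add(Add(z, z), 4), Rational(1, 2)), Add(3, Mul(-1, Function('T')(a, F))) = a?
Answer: Add(42179, Mul(4, I, Pow(2, Rational(1, 2)))) ≈ Add(42179., Mul(5.6569, I))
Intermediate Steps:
Function('T')(a, F) = Add(3, Mul(-1, a))
H = Add(4, Mul(2, I, Pow(2, Rational(1, 2)))) (H = Add(4, Pow(Add(Add(3, Mul(-1, 5)), Add(-4, Mul(-1, 2))), Rational(1, 2))) = Add(4, Pow(Add(Add(3, -5), Add(-4, -2)), Rational(1, 2))) = Add(4, Pow(Add(-2, -6), Rational(1, 2))) = Add(4, Pow(-8, Rational(1, 2))) = Add(4, Mul(2, I, Pow(2, Rational(1, 2)))) ≈ Add(4.0000, Mul(2.8284, I)))
Function('x')(z) = Pow(Add(4, Mul(2, z)), Rational(1, 2)) (Function('x')(z) = Pow(Add(Mul(2, z), 4), Rational(1, 2)) = Pow(Add(4, Mul(2, z)), Rational(1, 2)))
Add(Function('c')(Function('x')(H)), Mul(-1, -42167)) = Add(Pow(Pow(Add(4, Mul(2, Add(4, Mul(2, I, Pow(2, Rational(1, 2)))))), Rational(1, 2)), 2), Mul(-1, -42167)) = Add(Pow(Pow(Add(4, Add(8, Mul(4, I, Pow(2, Rational(1, 2))))), Rational(1, 2)), 2), 42167) = Add(Pow(Pow(Add(12, Mul(4, I, Pow(2, Rational(1, 2)))), Rational(1, 2)), 2), 42167) = Add(Add(12, Mul(4, I, Pow(2, Rational(1, 2)))), 42167) = Add(42179, Mul(4, I, Pow(2, Rational(1, 2))))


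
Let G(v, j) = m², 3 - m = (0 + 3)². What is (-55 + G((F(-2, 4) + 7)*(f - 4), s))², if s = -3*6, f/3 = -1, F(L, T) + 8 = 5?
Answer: 361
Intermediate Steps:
F(L, T) = -3 (F(L, T) = -8 + 5 = -3)
f = -3 (f = 3*(-1) = -3)
s = -18
m = -6 (m = 3 - (0 + 3)² = 3 - 1*3² = 3 - 1*9 = 3 - 9 = -6)
G(v, j) = 36 (G(v, j) = (-6)² = 36)
(-55 + G((F(-2, 4) + 7)*(f - 4), s))² = (-55 + 36)² = (-19)² = 361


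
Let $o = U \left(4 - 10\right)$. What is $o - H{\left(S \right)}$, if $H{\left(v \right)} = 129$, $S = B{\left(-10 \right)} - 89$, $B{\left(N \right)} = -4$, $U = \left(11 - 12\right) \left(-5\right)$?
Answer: $-159$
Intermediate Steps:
$U = 5$ ($U = \left(-1\right) \left(-5\right) = 5$)
$S = -93$ ($S = -4 - 89 = -93$)
$o = -30$ ($o = 5 \left(4 - 10\right) = 5 \left(-6\right) = -30$)
$o - H{\left(S \right)} = -30 - 129 = -159$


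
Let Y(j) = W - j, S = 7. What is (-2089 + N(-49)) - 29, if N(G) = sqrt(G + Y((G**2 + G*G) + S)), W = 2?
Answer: -2118 + 2*I*sqrt(1214) ≈ -2118.0 + 69.685*I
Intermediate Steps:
Y(j) = 2 - j
N(G) = sqrt(-5 + G - 2*G**2) (N(G) = sqrt(G + (2 - ((G**2 + G*G) + 7))) = sqrt(G + (2 - ((G**2 + G**2) + 7))) = sqrt(G + (2 - (2*G**2 + 7))) = sqrt(G + (2 - (7 + 2*G**2))) = sqrt(G + (2 + (-7 - 2*G**2))) = sqrt(G + (-5 - 2*G**2)) = sqrt(-5 + G - 2*G**2))
(-2089 + N(-49)) - 29 = (-2089 + sqrt(-5 - 49 - 2*(-49)**2)) - 29 = (-2089 + sqrt(-5 - 49 - 2*2401)) - 29 = (-2089 + sqrt(-5 - 49 - 4802)) - 29 = (-2089 + sqrt(-4856)) - 29 = (-2089 + 2*I*sqrt(1214)) - 29 = -2118 + 2*I*sqrt(1214)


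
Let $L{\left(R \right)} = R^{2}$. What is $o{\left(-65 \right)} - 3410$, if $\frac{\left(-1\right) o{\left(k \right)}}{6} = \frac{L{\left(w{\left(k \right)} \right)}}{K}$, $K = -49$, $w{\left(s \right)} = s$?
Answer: $- \frac{141740}{49} \approx -2892.7$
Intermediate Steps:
$o{\left(k \right)} = \frac{6 k^{2}}{49}$ ($o{\left(k \right)} = - 6 \frac{k^{2}}{-49} = - 6 k^{2} \left(- \frac{1}{49}\right) = - 6 \left(- \frac{k^{2}}{49}\right) = \frac{6 k^{2}}{49}$)
$o{\left(-65 \right)} - 3410 = \frac{6 \left(-65\right)^{2}}{49} - 3410 = \frac{6}{49} \cdot 4225 - 3410 = \frac{25350}{49} - 3410 = - \frac{141740}{49}$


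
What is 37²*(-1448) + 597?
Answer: -1981715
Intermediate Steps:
37²*(-1448) + 597 = 1369*(-1448) + 597 = -1982312 + 597 = -1981715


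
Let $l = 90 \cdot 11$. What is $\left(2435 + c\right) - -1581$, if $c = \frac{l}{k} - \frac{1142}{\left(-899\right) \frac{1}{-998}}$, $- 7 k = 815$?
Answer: $\frac{401472870}{146537} \approx 2739.7$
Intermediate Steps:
$k = - \frac{815}{7}$ ($k = \left(- \frac{1}{7}\right) 815 = - \frac{815}{7} \approx -116.43$)
$l = 990$
$c = - \frac{187019722}{146537}$ ($c = \frac{990}{- \frac{815}{7}} - \frac{1142}{\left(-899\right) \frac{1}{-998}} = 990 \left(- \frac{7}{815}\right) - \frac{1142}{\left(-899\right) \left(- \frac{1}{998}\right)} = - \frac{1386}{163} - \frac{1142}{\frac{899}{998}} = - \frac{1386}{163} - \frac{1139716}{899} = - \frac{187019722}{146537} \approx -1276.3$)
$\left(2435 + c\right) - -1581 = \left(2435 - \frac{187019722}{146537}\right) - -1581 = \frac{169797873}{146537} + 1581 = \frac{401472870}{146537}$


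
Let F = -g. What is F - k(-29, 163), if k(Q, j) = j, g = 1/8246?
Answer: -1344099/8246 ≈ -163.00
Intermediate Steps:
g = 1/8246 ≈ 0.00012127
F = -1/8246 (F = -1*1/8246 = -1/8246 ≈ -0.00012127)
F - k(-29, 163) = -1/8246 - 1*163 = -1/8246 - 163 = -1344099/8246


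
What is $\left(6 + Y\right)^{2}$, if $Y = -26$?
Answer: $400$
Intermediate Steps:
$\left(6 + Y\right)^{2} = \left(6 - 26\right)^{2} = \left(-20\right)^{2} = 400$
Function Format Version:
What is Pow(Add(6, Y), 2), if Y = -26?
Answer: 400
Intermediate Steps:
Pow(Add(6, Y), 2) = Pow(Add(6, -26), 2) = Pow(-20, 2) = 400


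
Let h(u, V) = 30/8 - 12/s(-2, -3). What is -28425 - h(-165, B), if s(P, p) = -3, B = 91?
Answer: -113731/4 ≈ -28433.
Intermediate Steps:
h(u, V) = 31/4 (h(u, V) = 30/8 - 12/(-3) = 30*(⅛) - 12*(-⅓) = 15/4 + 4 = 31/4)
-28425 - h(-165, B) = -28425 - 1*31/4 = -28425 - 31/4 = -113731/4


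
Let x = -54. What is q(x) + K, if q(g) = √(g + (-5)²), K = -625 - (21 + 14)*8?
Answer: -905 + I*√29 ≈ -905.0 + 5.3852*I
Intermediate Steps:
K = -905 (K = -625 - 35*8 = -625 - 1*280 = -625 - 280 = -905)
q(g) = √(25 + g) (q(g) = √(g + 25) = √(25 + g))
q(x) + K = √(25 - 54) - 905 = √(-29) - 905 = I*√29 - 905 = -905 + I*√29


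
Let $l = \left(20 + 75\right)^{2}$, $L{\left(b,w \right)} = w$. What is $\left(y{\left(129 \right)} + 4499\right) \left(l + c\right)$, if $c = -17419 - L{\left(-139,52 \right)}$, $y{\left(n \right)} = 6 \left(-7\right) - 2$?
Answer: $-37626930$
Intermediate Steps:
$y{\left(n \right)} = -44$ ($y{\left(n \right)} = -42 - 2 = -44$)
$l = 9025$ ($l = 95^{2} = 9025$)
$c = -17471$ ($c = -17419 - 52 = -17471$)
$\left(y{\left(129 \right)} + 4499\right) \left(l + c\right) = \left(-44 + 4499\right) \left(9025 - 17471\right) = 4455 \left(-8446\right) = -37626930$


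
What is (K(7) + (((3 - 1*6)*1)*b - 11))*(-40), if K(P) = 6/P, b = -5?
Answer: -1360/7 ≈ -194.29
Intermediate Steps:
(K(7) + (((3 - 1*6)*1)*b - 11))*(-40) = (6/7 + (((3 - 1*6)*1)*(-5) - 11))*(-40) = (6*(⅐) + (((3 - 6)*1)*(-5) - 11))*(-40) = (6/7 + (-3*1*(-5) - 11))*(-40) = (6/7 + (-3*(-5) - 11))*(-40) = (6/7 + (15 - 11))*(-40) = (6/7 + 4)*(-40) = (34/7)*(-40) = -1360/7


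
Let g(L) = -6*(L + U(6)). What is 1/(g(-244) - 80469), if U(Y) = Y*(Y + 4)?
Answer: -1/79365 ≈ -1.2600e-5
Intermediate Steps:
U(Y) = Y*(4 + Y)
g(L) = -360 - 6*L (g(L) = -6*(L + 6*(4 + 6)) = -6*(L + 6*10) = -6*(L + 60) = -6*(60 + L) = -360 - 6*L)
1/(g(-244) - 80469) = 1/((-360 - 6*(-244)) - 80469) = 1/((-360 + 1464) - 80469) = 1/(1104 - 80469) = 1/(-79365) = -1/79365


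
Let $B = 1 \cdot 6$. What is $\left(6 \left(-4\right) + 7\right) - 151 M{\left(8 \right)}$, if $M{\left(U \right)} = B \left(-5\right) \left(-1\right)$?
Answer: $-4547$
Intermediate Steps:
$B = 6$
$M{\left(U \right)} = 30$ ($M{\left(U \right)} = 6 \left(-5\right) \left(-1\right) = \left(-30\right) \left(-1\right) = 30$)
$\left(6 \left(-4\right) + 7\right) - 151 M{\left(8 \right)} = \left(6 \left(-4\right) + 7\right) - 4530 = \left(-24 + 7\right) - 4530 = -17 - 4530 = -4547$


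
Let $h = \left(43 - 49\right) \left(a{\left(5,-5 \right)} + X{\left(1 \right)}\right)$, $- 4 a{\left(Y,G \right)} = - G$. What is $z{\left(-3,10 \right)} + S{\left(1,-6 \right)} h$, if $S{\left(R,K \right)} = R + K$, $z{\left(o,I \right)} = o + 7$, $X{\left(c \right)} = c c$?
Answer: $- \frac{7}{2} \approx -3.5$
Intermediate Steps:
$X{\left(c \right)} = c^{2}$
$z{\left(o,I \right)} = 7 + o$
$a{\left(Y,G \right)} = \frac{G}{4}$ ($a{\left(Y,G \right)} = - \frac{\left(-1\right) G}{4} = \frac{G}{4}$)
$S{\left(R,K \right)} = K + R$
$h = \frac{3}{2}$ ($h = \left(43 - 49\right) \left(\frac{1}{4} \left(-5\right) + 1^{2}\right) = - 6 \left(- \frac{5}{4} + 1\right) = \left(-6\right) \left(- \frac{1}{4}\right) = \frac{3}{2} \approx 1.5$)
$z{\left(-3,10 \right)} + S{\left(1,-6 \right)} h = \left(7 - 3\right) + \left(-6 + 1\right) \frac{3}{2} = 4 - \frac{15}{2} = - \frac{7}{2}$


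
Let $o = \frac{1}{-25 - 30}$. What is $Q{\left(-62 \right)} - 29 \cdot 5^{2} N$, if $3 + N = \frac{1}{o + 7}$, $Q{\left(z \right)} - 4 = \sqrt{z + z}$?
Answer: $\frac{796861}{384} + 2 i \sqrt{31} \approx 2075.2 + 11.136 i$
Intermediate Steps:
$Q{\left(z \right)} = 4 + \sqrt{2} \sqrt{z}$ ($Q{\left(z \right)} = 4 + \sqrt{z + z} = 4 + \sqrt{2 z} = 4 + \sqrt{2} \sqrt{z}$)
$o = - \frac{1}{55}$ ($o = \frac{1}{-55} = - \frac{1}{55} \approx -0.018182$)
$N = - \frac{1097}{384}$ ($N = -3 + \frac{1}{- \frac{1}{55} + 7} = -3 + \frac{1}{\frac{384}{55}} = -3 + \frac{55}{384} = - \frac{1097}{384} \approx -2.8568$)
$Q{\left(-62 \right)} - 29 \cdot 5^{2} N = \left(4 + \sqrt{2} \sqrt{-62}\right) - 29 \cdot 5^{2} \left(- \frac{1097}{384}\right) = \left(4 + \sqrt{2} i \sqrt{62}\right) - 29 \cdot 25 \left(- \frac{1097}{384}\right) = \left(4 + 2 i \sqrt{31}\right) - 725 \left(- \frac{1097}{384}\right) = \left(4 + 2 i \sqrt{31}\right) - - \frac{795325}{384} = \left(4 + 2 i \sqrt{31}\right) + \frac{795325}{384} = \frac{796861}{384} + 2 i \sqrt{31}$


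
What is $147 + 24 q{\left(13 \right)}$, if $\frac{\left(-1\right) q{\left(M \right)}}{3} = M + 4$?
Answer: $-1077$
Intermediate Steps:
$q{\left(M \right)} = -12 - 3 M$ ($q{\left(M \right)} = - 3 \left(M + 4\right) = - 3 \left(4 + M\right) = -12 - 3 M$)
$147 + 24 q{\left(13 \right)} = 147 + 24 \left(-12 - 39\right) = 147 + 24 \left(-51\right) = 147 - 1224 = -1077$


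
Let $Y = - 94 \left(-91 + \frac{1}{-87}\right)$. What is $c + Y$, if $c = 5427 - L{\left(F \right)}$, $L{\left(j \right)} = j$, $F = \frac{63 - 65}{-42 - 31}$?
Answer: $\frac{88800019}{6351} \approx 13982.0$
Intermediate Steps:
$F = \frac{2}{73}$ ($F = - \frac{2}{-73} = \left(-2\right) \left(- \frac{1}{73}\right) = \frac{2}{73} \approx 0.027397$)
$Y = \frac{744292}{87}$ ($Y = - 94 \left(-91 - \frac{1}{87}\right) = \left(-94\right) \left(- \frac{7918}{87}\right) = \frac{744292}{87} \approx 8555.1$)
$c = \frac{396169}{73}$ ($c = 5427 - \frac{2}{73} = \frac{396169}{73} \approx 5427.0$)
$c + Y = \frac{396169}{73} + \frac{744292}{87} = \frac{88800019}{6351}$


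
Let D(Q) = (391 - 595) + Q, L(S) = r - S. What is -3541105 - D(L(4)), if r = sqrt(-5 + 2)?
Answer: -3540897 - I*sqrt(3) ≈ -3.5409e+6 - 1.732*I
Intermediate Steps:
r = I*sqrt(3) (r = sqrt(-3) = I*sqrt(3) ≈ 1.732*I)
L(S) = -S + I*sqrt(3) (L(S) = I*sqrt(3) - S = -S + I*sqrt(3))
D(Q) = -204 + Q
-3541105 - D(L(4)) = -3541105 - (-204 + (-1*4 + I*sqrt(3))) = -3541105 - (-204 + (-4 + I*sqrt(3))) = -3541105 - (-208 + I*sqrt(3)) = -3541105 + (208 - I*sqrt(3)) = -3540897 - I*sqrt(3)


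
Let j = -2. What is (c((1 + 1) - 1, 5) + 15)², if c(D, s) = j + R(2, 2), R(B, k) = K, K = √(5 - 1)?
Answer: 225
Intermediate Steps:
K = 2 (K = √4 = 2)
R(B, k) = 2
c(D, s) = 0 (c(D, s) = -2 + 2 = 0)
(c((1 + 1) - 1, 5) + 15)² = (0 + 15)² = 15² = 225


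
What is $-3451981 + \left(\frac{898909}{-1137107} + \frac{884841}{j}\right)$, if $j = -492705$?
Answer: $- \frac{644667490352563189}{186752768145} \approx -3.452 \cdot 10^{6}$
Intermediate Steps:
$-3451981 + \left(\frac{898909}{-1137107} + \frac{884841}{j}\right) = -3451981 + \left(\frac{898909}{-1137107} + \frac{884841}{-492705}\right) = -3451981 + \left(898909 \left(- \frac{1}{1137107}\right) + 884841 \left(- \frac{1}{492705}\right)\right) = -3451981 - \frac{483018617944}{186752768145} = - \frac{644667490352563189}{186752768145}$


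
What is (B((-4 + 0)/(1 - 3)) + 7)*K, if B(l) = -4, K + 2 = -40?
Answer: -126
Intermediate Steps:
K = -42 (K = -2 - 40 = -42)
(B((-4 + 0)/(1 - 3)) + 7)*K = (-4 + 7)*(-42) = 3*(-42) = -126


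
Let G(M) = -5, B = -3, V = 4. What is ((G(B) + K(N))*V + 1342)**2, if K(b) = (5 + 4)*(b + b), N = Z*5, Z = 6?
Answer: 12124324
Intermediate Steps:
N = 30 (N = 6*5 = 30)
K(b) = 18*b (K(b) = 9*(2*b) = 18*b)
((G(B) + K(N))*V + 1342)**2 = ((-5 + 18*30)*4 + 1342)**2 = ((-5 + 540)*4 + 1342)**2 = (535*4 + 1342)**2 = (2140 + 1342)**2 = 3482**2 = 12124324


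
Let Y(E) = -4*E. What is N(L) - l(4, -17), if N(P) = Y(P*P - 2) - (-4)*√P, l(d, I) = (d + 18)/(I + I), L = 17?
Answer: -19505/17 + 4*√17 ≈ -1130.9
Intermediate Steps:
l(d, I) = (18 + d)/(2*I) (l(d, I) = (18 + d)/((2*I)) = (18 + d)*(1/(2*I)) = (18 + d)/(2*I))
N(P) = 8 - 4*P² + 4*√P (N(P) = -4*(P*P - 2) - (-4)*√P = -4*(P² - 2) + 4*√P = -4*(-2 + P²) + 4*√P = (8 - 4*P²) + 4*√P = 8 - 4*P² + 4*√P)
N(L) - l(4, -17) = (8 - 4*17² + 4*√17) - (18 + 4)/(2*(-17)) = (8 - 4*289 + 4*√17) - (-1)*22/(2*17) = (8 - 1156 + 4*√17) - 1*(-11/17) = (-1148 + 4*√17) + 11/17 = -19505/17 + 4*√17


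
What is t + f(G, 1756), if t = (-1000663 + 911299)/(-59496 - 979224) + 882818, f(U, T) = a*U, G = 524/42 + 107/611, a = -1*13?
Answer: 75409264792909/85434720 ≈ 8.8265e+5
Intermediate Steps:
a = -13
G = 162329/12831 (G = 524*(1/42) + 107*(1/611) = 262/21 + 107/611 = 162329/12831 ≈ 12.651)
f(U, T) = -13*U
t = 76416733527/86560 (t = -89364/(-1038720) + 882818 = -89364*(-1/1038720) + 882818 = 7447/86560 + 882818 = 76416733527/86560 ≈ 8.8282e+5)
t + f(G, 1756) = 76416733527/86560 - 13*162329/12831 = 76416733527/86560 - 162329/987 = 75409264792909/85434720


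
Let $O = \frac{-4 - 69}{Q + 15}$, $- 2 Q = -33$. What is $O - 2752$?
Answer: $- \frac{173522}{63} \approx -2754.3$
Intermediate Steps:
$Q = \frac{33}{2}$ ($Q = \left(- \frac{1}{2}\right) \left(-33\right) = \frac{33}{2} \approx 16.5$)
$O = - \frac{146}{63}$ ($O = \frac{-4 - 69}{\frac{33}{2} + 15} = - \frac{73}{\frac{63}{2}} = \left(-73\right) \frac{2}{63} = - \frac{146}{63} \approx -2.3175$)
$O - 2752 = - \frac{146}{63} - 2752 = - \frac{173522}{63}$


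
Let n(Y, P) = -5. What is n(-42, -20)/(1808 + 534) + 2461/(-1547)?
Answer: -5771397/3623074 ≈ -1.5930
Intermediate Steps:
n(-42, -20)/(1808 + 534) + 2461/(-1547) = -5/(1808 + 534) + 2461/(-1547) = -5/2342 + 2461*(-1/1547) = -5*1/2342 - 2461/1547 = -5/2342 - 2461/1547 = -5771397/3623074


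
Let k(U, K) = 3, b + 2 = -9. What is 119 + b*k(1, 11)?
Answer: 86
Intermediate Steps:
b = -11 (b = -2 - 9 = -11)
119 + b*k(1, 11) = 119 - 11*3 = 119 - 33 = 86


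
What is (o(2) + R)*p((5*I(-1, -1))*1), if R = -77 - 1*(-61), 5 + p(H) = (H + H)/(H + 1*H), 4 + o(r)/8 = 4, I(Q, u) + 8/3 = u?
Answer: 64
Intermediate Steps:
I(Q, u) = -8/3 + u
o(r) = 0 (o(r) = -32 + 8*4 = -32 + 32 = 0)
p(H) = -4 (p(H) = -5 + (H + H)/(H + 1*H) = -5 + (2*H)/(H + H) = -5 + (2*H)/((2*H)) = -5 + (2*H)*(1/(2*H)) = -5 + 1 = -4)
R = -16 (R = -77 + 61 = -16)
(o(2) + R)*p((5*I(-1, -1))*1) = (0 - 16)*(-4) = -16*(-4) = 64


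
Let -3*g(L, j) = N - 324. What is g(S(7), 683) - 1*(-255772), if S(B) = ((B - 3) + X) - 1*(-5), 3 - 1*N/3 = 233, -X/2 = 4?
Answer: 256110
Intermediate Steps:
X = -8 (X = -2*4 = -8)
N = -690 (N = 9 - 3*233 = 9 - 699 = -690)
S(B) = -6 + B (S(B) = ((B - 3) - 8) - 1*(-5) = ((-3 + B) - 8) + 5 = (-11 + B) + 5 = -6 + B)
g(L, j) = 338 (g(L, j) = -(-690 - 324)/3 = -⅓*(-1014) = 338)
g(S(7), 683) - 1*(-255772) = 338 - 1*(-255772) = 338 + 255772 = 256110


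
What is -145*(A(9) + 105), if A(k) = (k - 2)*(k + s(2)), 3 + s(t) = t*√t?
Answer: -21315 - 2030*√2 ≈ -24186.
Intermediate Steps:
s(t) = -3 + t^(3/2) (s(t) = -3 + t*√t = -3 + t^(3/2))
A(k) = (-2 + k)*(-3 + k + 2*√2) (A(k) = (k - 2)*(k + (-3 + 2^(3/2))) = (-2 + k)*(k + (-3 + 2*√2)) = (-2 + k)*(-3 + k + 2*√2))
-145*(A(9) + 105) = -145*((6 + 9² - 5*9 - 4*√2 + 2*9*√2) + 105) = -145*((6 + 81 - 45 - 4*√2 + 18*√2) + 105) = -145*((42 + 14*√2) + 105) = -145*(147 + 14*√2) = -21315 - 2030*√2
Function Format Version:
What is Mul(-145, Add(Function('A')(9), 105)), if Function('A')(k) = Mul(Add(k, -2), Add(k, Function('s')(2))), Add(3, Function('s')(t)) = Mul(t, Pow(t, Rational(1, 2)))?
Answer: Add(-21315, Mul(-2030, Pow(2, Rational(1, 2)))) ≈ -24186.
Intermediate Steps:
Function('s')(t) = Add(-3, Pow(t, Rational(3, 2))) (Function('s')(t) = Add(-3, Mul(t, Pow(t, Rational(1, 2)))) = Add(-3, Pow(t, Rational(3, 2))))
Function('A')(k) = Mul(Add(-2, k), Add(-3, k, Mul(2, Pow(2, Rational(1, 2))))) (Function('A')(k) = Mul(Add(k, -2), Add(k, Add(-3, Pow(2, Rational(3, 2))))) = Mul(Add(-2, k), Add(k, Add(-3, Mul(2, Pow(2, Rational(1, 2)))))) = Mul(Add(-2, k), Add(-3, k, Mul(2, Pow(2, Rational(1, 2))))))
Mul(-145, Add(Function('A')(9), 105)) = Mul(-145, Add(Add(6, Pow(9, 2), Mul(-5, 9), Mul(-4, Pow(2, Rational(1, 2))), Mul(2, 9, Pow(2, Rational(1, 2)))), 105)) = Mul(-145, Add(Add(6, 81, -45, Mul(-4, Pow(2, Rational(1, 2))), Mul(18, Pow(2, Rational(1, 2)))), 105)) = Mul(-145, Add(Add(42, Mul(14, Pow(2, Rational(1, 2)))), 105)) = Mul(-145, Add(147, Mul(14, Pow(2, Rational(1, 2))))) = Add(-21315, Mul(-2030, Pow(2, Rational(1, 2))))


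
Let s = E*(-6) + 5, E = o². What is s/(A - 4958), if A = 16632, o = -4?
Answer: -7/898 ≈ -0.0077951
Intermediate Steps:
E = 16 (E = (-4)² = 16)
s = -91 (s = 16*(-6) + 5 = -96 + 5 = -91)
s/(A - 4958) = -91/(16632 - 4958) = -91/11674 = (1/11674)*(-91) = -7/898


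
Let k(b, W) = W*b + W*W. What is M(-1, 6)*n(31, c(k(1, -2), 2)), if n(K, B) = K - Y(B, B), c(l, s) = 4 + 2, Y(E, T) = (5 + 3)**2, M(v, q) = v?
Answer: 33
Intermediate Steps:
Y(E, T) = 64 (Y(E, T) = 8**2 = 64)
k(b, W) = W**2 + W*b (k(b, W) = W*b + W**2 = W**2 + W*b)
c(l, s) = 6
n(K, B) = -64 + K (n(K, B) = K - 1*64 = K - 64 = -64 + K)
M(-1, 6)*n(31, c(k(1, -2), 2)) = -(-64 + 31) = -1*(-33) = 33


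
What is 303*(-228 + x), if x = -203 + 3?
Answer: -129684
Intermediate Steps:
x = -200
303*(-228 + x) = 303*(-228 - 200) = 303*(-428) = -129684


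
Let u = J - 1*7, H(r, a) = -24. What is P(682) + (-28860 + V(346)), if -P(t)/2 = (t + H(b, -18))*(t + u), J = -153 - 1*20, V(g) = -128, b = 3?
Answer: -689620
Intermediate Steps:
J = -173 (J = -153 - 20 = -173)
u = -180 (u = -173 - 1*7 = -173 - 7 = -180)
P(t) = -2*(-180 + t)*(-24 + t) (P(t) = -2*(t - 24)*(t - 180) = -2*(-24 + t)*(-180 + t) = -2*(-180 + t)*(-24 + t))
P(682) + (-28860 + V(346)) = (-8640 - 2*682² + 408*682) + (-28860 - 128) = (-8640 - 2*465124 + 278256) - 28988 = (-8640 - 930248 + 278256) - 28988 = -660632 - 28988 = -689620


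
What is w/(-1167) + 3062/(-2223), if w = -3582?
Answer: 1463144/864747 ≈ 1.6920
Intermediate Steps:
w/(-1167) + 3062/(-2223) = -3582/(-1167) + 3062/(-2223) = -3582*(-1/1167) + 3062*(-1/2223) = 1194/389 - 3062/2223 = 1463144/864747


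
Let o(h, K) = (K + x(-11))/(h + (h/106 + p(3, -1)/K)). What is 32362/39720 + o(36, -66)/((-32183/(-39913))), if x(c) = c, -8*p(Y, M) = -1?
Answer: -235696763200723/129988022032500 ≈ -1.8132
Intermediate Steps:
p(Y, M) = ⅛ (p(Y, M) = -⅛*(-1) = ⅛)
o(h, K) = (-11 + K)/(1/(8*K) + 107*h/106) (o(h, K) = (K - 11)/(h + (h/106 + 1/(8*K))) = (-11 + K)/(h + (h*(1/106) + 1/(8*K))) = (-11 + K)/(h + (h/106 + 1/(8*K))) = (-11 + K)/(h + (1/(8*K) + h/106)) = (-11 + K)/(1/(8*K) + 107*h/106))
32362/39720 + o(36, -66)/((-32183/(-39913))) = 32362/39720 + (424*(-66)*(-11 - 66)/(53 + 428*(-66)*36))/((-32183/(-39913))) = 32362*(1/39720) + (424*(-66)*(-77)/(53 - 1016928))/((-32183*(-1/39913))) = 16181/19860 + (424*(-66)*(-77)/(-1016875))/(32183/39913) = 16181/19860 + (424*(-66)*(-1/1016875)*(-77))*(39913/32183) = 16181/19860 - 2154768/1016875*39913/32183 = 16181/19860 - 86003255184/32726088125 = -235696763200723/129988022032500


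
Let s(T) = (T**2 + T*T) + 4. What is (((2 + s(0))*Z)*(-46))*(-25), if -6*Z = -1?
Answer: 1150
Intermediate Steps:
Z = 1/6 (Z = -1/6*(-1) = 1/6 ≈ 0.16667)
s(T) = 4 + 2*T**2 (s(T) = (T**2 + T**2) + 4 = 2*T**2 + 4 = 4 + 2*T**2)
(((2 + s(0))*Z)*(-46))*(-25) = (((2 + (4 + 2*0**2))*(1/6))*(-46))*(-25) = (((2 + (4 + 2*0))*(1/6))*(-46))*(-25) = (((2 + (4 + 0))*(1/6))*(-46))*(-25) = (((2 + 4)*(1/6))*(-46))*(-25) = ((6*(1/6))*(-46))*(-25) = (1*(-46))*(-25) = -46*(-25) = 1150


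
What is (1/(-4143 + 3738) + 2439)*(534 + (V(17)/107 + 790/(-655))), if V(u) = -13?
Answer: 2458444426462/1892295 ≈ 1.2992e+6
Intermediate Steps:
(1/(-4143 + 3738) + 2439)*(534 + (V(17)/107 + 790/(-655))) = (1/(-4143 + 3738) + 2439)*(534 + (-13/107 + 790/(-655))) = (1/(-405) + 2439)*(534 + (-13*1/107 + 790*(-1/655))) = (-1/405 + 2439)*(534 + (-13/107 - 158/131)) = 987794*(534 - 18609/14017)/405 = (987794/405)*(7466469/14017) = 2458444426462/1892295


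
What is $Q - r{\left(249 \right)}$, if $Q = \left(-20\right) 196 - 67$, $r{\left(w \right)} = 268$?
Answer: $-4255$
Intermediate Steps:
$Q = -3987$ ($Q = -3920 - 67 = -3987$)
$Q - r{\left(249 \right)} = -3987 - 268 = -4255$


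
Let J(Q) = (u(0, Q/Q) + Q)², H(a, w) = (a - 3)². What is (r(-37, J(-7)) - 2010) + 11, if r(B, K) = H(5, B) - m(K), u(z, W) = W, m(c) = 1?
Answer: -1996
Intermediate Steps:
H(a, w) = (-3 + a)²
J(Q) = (1 + Q)² (J(Q) = (Q/Q + Q)² = (1 + Q)²)
r(B, K) = 3 (r(B, K) = (-3 + 5)² - 1*1 = 2² - 1 = 4 - 1 = 3)
(r(-37, J(-7)) - 2010) + 11 = (3 - 2010) + 11 = -2007 + 11 = -1996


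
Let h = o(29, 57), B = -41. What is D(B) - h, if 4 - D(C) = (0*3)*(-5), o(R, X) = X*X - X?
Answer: -3188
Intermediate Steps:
o(R, X) = X² - X
h = 3192 (h = 57*(-1 + 57) = 57*56 = 3192)
D(C) = 4 (D(C) = 4 - 0*3*(-5) = 4 - 0*(-5) = 4 - 1*0 = 4 + 0 = 4)
D(B) - h = 4 - 1*3192 = 4 - 3192 = -3188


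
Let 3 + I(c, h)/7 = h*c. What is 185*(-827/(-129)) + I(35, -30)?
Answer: -797864/129 ≈ -6185.0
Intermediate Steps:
I(c, h) = -21 + 7*c*h (I(c, h) = -21 + 7*(h*c) = -21 + 7*(c*h) = -21 + 7*c*h)
185*(-827/(-129)) + I(35, -30) = 185*(-827/(-129)) + (-21 + 7*35*(-30)) = 185*(-827*(-1/129)) + (-21 - 7350) = 185*(827/129) - 7371 = 152995/129 - 7371 = -797864/129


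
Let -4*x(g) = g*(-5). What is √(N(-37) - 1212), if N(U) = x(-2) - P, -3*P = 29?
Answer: I*√43374/6 ≈ 34.711*I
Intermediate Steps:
x(g) = 5*g/4 (x(g) = -g*(-5)/4 = -(-5)*g/4 = 5*g/4)
P = -29/3 (P = -⅓*29 = -29/3 ≈ -9.6667)
N(U) = 43/6 (N(U) = (5/4)*(-2) - 1*(-29/3) = -5/2 + 29/3 = 43/6)
√(N(-37) - 1212) = √(43/6 - 1212) = √(-7229/6) = I*√43374/6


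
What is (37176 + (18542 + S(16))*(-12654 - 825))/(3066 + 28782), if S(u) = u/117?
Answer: -4872899563/621036 ≈ -7846.4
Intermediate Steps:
S(u) = u/117 (S(u) = u*(1/117) = u/117)
(37176 + (18542 + S(16))*(-12654 - 825))/(3066 + 28782) = (37176 + (18542 + (1/117)*16)*(-12654 - 825))/(3066 + 28782) = (37176 + (18542 + 16/117)*(-13479))/31848 = (37176 + (2169430/117)*(-13479))*(1/31848) = (37176 - 9747248990/39)*(1/31848) = -9745799126/39*1/31848 = -4872899563/621036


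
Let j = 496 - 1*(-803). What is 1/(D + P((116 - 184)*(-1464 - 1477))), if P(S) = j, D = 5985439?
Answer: 1/5986738 ≈ 1.6704e-7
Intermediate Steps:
j = 1299 (j = 496 + 803 = 1299)
P(S) = 1299
1/(D + P((116 - 184)*(-1464 - 1477))) = 1/(5985439 + 1299) = 1/5986738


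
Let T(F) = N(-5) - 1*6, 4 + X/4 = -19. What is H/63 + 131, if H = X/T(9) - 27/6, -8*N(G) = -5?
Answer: 101549/774 ≈ 131.20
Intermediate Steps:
X = -92 (X = -16 + 4*(-19) = -16 - 76 = -92)
N(G) = 5/8 (N(G) = -⅛*(-5) = 5/8)
T(F) = -43/8 (T(F) = 5/8 - 1*6 = 5/8 - 6 = -43/8)
H = 1085/86 (H = -92/(-43/8) - 27/6 = -92*(-8/43) - 27*⅙ = 736/43 - 9/2 = 1085/86 ≈ 12.616)
H/63 + 131 = (1085/86)/63 + 131 = (1/63)*(1085/86) + 131 = 155/774 + 131 = 101549/774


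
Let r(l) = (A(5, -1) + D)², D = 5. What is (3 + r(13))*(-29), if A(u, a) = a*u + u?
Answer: -812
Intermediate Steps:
A(u, a) = u + a*u
r(l) = 25 (r(l) = (5*(1 - 1) + 5)² = (5*0 + 5)² = (0 + 5)² = 5² = 25)
(3 + r(13))*(-29) = (3 + 25)*(-29) = 28*(-29) = -812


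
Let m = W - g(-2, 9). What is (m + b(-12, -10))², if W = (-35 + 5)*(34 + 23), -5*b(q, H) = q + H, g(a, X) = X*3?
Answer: 75047569/25 ≈ 3.0019e+6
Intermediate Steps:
g(a, X) = 3*X
b(q, H) = -H/5 - q/5 (b(q, H) = -(q + H)/5 = -(H + q)/5 = -H/5 - q/5)
W = -1710 (W = -30*57 = -1710)
m = -1737 (m = -1710 - 3*9 = -1710 - 1*27 = -1710 - 27 = -1737)
(m + b(-12, -10))² = (-1737 + (-⅕*(-10) - ⅕*(-12)))² = (-1737 + (2 + 12/5))² = (-1737 + 22/5)² = (-8663/5)² = 75047569/25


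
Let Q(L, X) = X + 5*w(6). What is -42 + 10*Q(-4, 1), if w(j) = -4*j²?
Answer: -7232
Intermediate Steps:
Q(L, X) = -720 + X (Q(L, X) = X + 5*(-4*6²) = X + 5*(-4*36) = X + 5*(-144) = X - 720 = -720 + X)
-42 + 10*Q(-4, 1) = -42 + 10*(-720 + 1) = -42 + 10*(-719) = -42 - 7190 = -7232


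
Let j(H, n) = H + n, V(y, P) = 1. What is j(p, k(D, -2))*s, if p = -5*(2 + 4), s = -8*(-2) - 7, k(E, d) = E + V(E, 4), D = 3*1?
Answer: -234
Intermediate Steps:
D = 3
k(E, d) = 1 + E (k(E, d) = E + 1 = 1 + E)
s = 9 (s = 16 - 7 = 9)
p = -30 (p = -5*6 = -30)
j(p, k(D, -2))*s = (-30 + (1 + 3))*9 = (-30 + 4)*9 = -26*9 = -234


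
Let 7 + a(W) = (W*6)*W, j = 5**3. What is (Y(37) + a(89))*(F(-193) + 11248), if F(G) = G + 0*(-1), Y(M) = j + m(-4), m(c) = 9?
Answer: 526803915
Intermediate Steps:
j = 125
a(W) = -7 + 6*W**2 (a(W) = -7 + (W*6)*W = -7 + (6*W)*W = -7 + 6*W**2)
Y(M) = 134 (Y(M) = 125 + 9 = 134)
F(G) = G (F(G) = G + 0 = G)
(Y(37) + a(89))*(F(-193) + 11248) = (134 + (-7 + 6*89**2))*(-193 + 11248) = (134 + (-7 + 6*7921))*11055 = (134 + (-7 + 47526))*11055 = (134 + 47519)*11055 = 47653*11055 = 526803915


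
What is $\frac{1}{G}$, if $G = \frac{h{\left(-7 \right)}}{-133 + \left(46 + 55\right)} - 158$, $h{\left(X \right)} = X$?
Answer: $- \frac{32}{5049} \approx -0.0063379$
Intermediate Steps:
$G = - \frac{5049}{32}$ ($G = - \frac{7}{-133 + \left(46 + 55\right)} - 158 = - \frac{7}{-133 + 101} - 158 = - \frac{7}{-32} - 158 = \left(-7\right) \left(- \frac{1}{32}\right) - 158 = \frac{7}{32} - 158 = - \frac{5049}{32} \approx -157.78$)
$\frac{1}{G} = \frac{1}{- \frac{5049}{32}} = - \frac{32}{5049}$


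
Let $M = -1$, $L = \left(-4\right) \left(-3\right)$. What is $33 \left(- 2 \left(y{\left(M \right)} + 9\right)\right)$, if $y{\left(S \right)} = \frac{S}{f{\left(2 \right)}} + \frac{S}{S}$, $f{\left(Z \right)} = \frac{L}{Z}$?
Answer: $-649$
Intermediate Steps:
$L = 12$
$f{\left(Z \right)} = \frac{12}{Z}$
$y{\left(S \right)} = 1 + \frac{S}{6}$ ($y{\left(S \right)} = \frac{S}{12 \cdot \frac{1}{2}} + \frac{S}{S} = \frac{S}{12 \cdot \frac{1}{2}} + 1 = \frac{S}{6} + 1 = 1 + \frac{S}{6}$)
$33 \left(- 2 \left(y{\left(M \right)} + 9\right)\right) = 33 \left(- 2 \left(\left(1 + \frac{1}{6} \left(-1\right)\right) + 9\right)\right) = 33 \left(- 2 \left(\left(1 - \frac{1}{6}\right) + 9\right)\right) = 33 \left(- 2 \left(\frac{5}{6} + 9\right)\right) = 33 \left(\left(-2\right) \frac{59}{6}\right) = 33 \left(- \frac{59}{3}\right) = -649$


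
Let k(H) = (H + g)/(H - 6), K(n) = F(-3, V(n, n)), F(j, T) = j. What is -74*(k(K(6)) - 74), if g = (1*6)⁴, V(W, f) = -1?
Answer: 48322/3 ≈ 16107.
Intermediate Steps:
K(n) = -3
g = 1296 (g = 6⁴ = 1296)
k(H) = (1296 + H)/(-6 + H) (k(H) = (H + 1296)/(H - 6) = (1296 + H)/(-6 + H))
-74*(k(K(6)) - 74) = -74*((1296 - 3)/(-6 - 3) - 74) = -74*(1293/(-9) - 74) = -74*(-⅑*1293 - 74) = -74*(-431/3 - 74) = -74*(-653/3) = 48322/3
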